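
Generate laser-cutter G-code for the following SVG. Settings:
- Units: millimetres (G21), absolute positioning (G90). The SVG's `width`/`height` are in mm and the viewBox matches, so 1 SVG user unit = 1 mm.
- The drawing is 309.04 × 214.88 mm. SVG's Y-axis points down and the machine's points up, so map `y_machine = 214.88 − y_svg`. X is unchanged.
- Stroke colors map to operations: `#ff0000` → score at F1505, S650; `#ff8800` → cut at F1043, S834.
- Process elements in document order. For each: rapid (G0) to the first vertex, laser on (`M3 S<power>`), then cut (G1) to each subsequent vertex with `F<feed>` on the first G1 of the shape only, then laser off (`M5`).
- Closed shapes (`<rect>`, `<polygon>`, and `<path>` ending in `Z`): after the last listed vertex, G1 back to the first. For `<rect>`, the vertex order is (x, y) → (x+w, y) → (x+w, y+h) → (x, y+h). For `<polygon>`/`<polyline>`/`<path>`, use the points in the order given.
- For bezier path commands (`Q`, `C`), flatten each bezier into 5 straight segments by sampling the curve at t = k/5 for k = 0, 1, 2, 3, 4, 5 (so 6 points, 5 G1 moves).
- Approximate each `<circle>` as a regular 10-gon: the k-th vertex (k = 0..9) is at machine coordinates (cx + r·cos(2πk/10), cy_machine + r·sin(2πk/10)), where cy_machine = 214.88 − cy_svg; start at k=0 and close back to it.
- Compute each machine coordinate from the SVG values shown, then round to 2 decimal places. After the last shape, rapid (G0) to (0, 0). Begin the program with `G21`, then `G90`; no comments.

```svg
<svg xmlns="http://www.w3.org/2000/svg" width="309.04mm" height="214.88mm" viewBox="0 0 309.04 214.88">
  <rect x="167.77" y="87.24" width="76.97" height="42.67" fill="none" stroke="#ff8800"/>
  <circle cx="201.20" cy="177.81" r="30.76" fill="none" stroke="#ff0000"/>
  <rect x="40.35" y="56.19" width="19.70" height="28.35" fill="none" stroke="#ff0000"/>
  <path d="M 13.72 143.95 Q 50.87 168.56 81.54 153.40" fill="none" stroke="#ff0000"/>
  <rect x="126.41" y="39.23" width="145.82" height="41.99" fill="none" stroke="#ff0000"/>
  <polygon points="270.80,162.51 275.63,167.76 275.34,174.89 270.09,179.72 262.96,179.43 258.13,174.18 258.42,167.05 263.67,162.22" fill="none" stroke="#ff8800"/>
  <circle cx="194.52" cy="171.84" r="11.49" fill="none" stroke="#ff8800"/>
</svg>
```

Since the viewBox matches the mm dimensions, user units are millimetres directly. The only transform is the Y-flip y_m = 214.88 − y_svg.

Shape 1 is a rectangle drawn with `<rect>`. Its stroke #ff8800 means cut at S834, F1043. After flipping Y the toolpath is (167.77,127.64) → (244.74,127.64) → (244.74,84.97) → (167.77,84.97) → (167.77,127.64), returning to the start.

Shape 2 is a circle drawn with `<circle>`. Its stroke #ff0000 means score at S650, F1505. After flipping Y the toolpath is (231.96,37.07) → (226.09,55.15) → (210.71,66.32) → (191.69,66.32) → (176.31,55.15) → (170.44,37.07) → (176.31,18.99) → (191.69,7.82) → (210.71,7.82) → (226.09,18.99) → (231.96,37.07), returning to the start.

Shape 3 is a rectangle drawn with `<rect>`. Its stroke #ff0000 means score at S650, F1505. After flipping Y the toolpath is (40.35,158.69) → (60.05,158.69) → (60.05,130.34) → (40.35,130.34) → (40.35,158.69), returning to the start.

Shape 4 is a quadratic bezier drawn with `<path>`. Its stroke #ff0000 means score at S650, F1505. After flipping Y the toolpath is (13.72,70.93) → (28.32,62.68) → (42.40,57.61) → (55.97,55.72) → (69.01,57.01) → (81.54,61.48).

Shape 5 is a rectangle drawn with `<rect>`. Its stroke #ff0000 means score at S650, F1505. After flipping Y the toolpath is (126.41,175.65) → (272.23,175.65) → (272.23,133.66) → (126.41,133.66) → (126.41,175.65), returning to the start.

Shape 6 is a regular polygon drawn with `<polygon>`. Its stroke #ff8800 means cut at S834, F1043. After flipping Y the toolpath is (270.80,52.37) → (275.63,47.12) → (275.34,39.99) → (270.09,35.16) → (262.96,35.45) → (258.13,40.70) → (258.42,47.83) → (263.67,52.66) → (270.80,52.37), returning to the start.

Shape 7 is a circle drawn with `<circle>`. Its stroke #ff8800 means cut at S834, F1043. After flipping Y the toolpath is (206.01,43.04) → (203.82,49.79) → (198.07,53.97) → (190.97,53.97) → (185.22,49.79) → (183.03,43.04) → (185.22,36.29) → (190.97,32.11) → (198.07,32.11) → (203.82,36.29) → (206.01,43.04), returning to the start.

G21
G90
G0 X167.77 Y127.64
M3 S834
G1 X244.74 Y127.64 F1043
G1 X244.74 Y84.97
G1 X167.77 Y84.97
G1 X167.77 Y127.64
M5
G0 X231.96 Y37.07
M3 S650
G1 X226.09 Y55.15 F1505
G1 X210.71 Y66.32
G1 X191.69 Y66.32
G1 X176.31 Y55.15
G1 X170.44 Y37.07
G1 X176.31 Y18.99
G1 X191.69 Y7.82
G1 X210.71 Y7.82
G1 X226.09 Y18.99
G1 X231.96 Y37.07
M5
G0 X40.35 Y158.69
M3 S650
G1 X60.05 Y158.69 F1505
G1 X60.05 Y130.34
G1 X40.35 Y130.34
G1 X40.35 Y158.69
M5
G0 X13.72 Y70.93
M3 S650
G1 X28.32 Y62.68 F1505
G1 X42.40 Y57.61
G1 X55.97 Y55.72
G1 X69.01 Y57.01
G1 X81.54 Y61.48
M5
G0 X126.41 Y175.65
M3 S650
G1 X272.23 Y175.65 F1505
G1 X272.23 Y133.66
G1 X126.41 Y133.66
G1 X126.41 Y175.65
M5
G0 X270.80 Y52.37
M3 S834
G1 X275.63 Y47.12 F1043
G1 X275.34 Y39.99
G1 X270.09 Y35.16
G1 X262.96 Y35.45
G1 X258.13 Y40.70
G1 X258.42 Y47.83
G1 X263.67 Y52.66
G1 X270.80 Y52.37
M5
G0 X206.01 Y43.04
M3 S834
G1 X203.82 Y49.79 F1043
G1 X198.07 Y53.97
G1 X190.97 Y53.97
G1 X185.22 Y49.79
G1 X183.03 Y43.04
G1 X185.22 Y36.29
G1 X190.97 Y32.11
G1 X198.07 Y32.11
G1 X203.82 Y36.29
G1 X206.01 Y43.04
M5
G0 X0.00 Y0.00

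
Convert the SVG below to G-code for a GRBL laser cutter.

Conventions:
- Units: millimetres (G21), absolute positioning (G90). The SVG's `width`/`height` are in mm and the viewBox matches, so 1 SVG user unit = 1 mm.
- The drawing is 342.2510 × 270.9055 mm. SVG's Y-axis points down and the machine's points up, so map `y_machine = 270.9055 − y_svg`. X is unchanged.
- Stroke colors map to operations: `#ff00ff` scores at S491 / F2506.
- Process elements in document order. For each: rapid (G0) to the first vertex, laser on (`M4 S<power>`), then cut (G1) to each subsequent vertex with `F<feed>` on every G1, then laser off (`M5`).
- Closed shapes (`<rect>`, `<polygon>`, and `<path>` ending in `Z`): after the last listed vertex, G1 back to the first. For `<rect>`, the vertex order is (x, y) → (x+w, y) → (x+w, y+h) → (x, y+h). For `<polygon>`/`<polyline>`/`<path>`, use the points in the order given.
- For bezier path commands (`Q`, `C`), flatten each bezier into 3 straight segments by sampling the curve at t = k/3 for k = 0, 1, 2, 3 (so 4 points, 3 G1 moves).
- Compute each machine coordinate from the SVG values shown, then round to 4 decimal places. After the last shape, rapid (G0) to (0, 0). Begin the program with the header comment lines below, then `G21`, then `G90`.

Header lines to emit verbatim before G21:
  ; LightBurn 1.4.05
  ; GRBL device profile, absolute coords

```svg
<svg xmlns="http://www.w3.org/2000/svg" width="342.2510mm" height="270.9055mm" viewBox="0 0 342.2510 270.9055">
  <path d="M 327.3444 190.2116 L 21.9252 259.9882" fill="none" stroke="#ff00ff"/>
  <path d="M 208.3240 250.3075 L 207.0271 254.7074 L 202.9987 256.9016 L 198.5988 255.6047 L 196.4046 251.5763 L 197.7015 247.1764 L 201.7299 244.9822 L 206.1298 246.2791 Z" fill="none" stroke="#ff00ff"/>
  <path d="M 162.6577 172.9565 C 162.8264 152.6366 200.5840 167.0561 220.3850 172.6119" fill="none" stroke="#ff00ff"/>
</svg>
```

viewBox `0 0 342.2510 270.9055` with mm width/height → 1 unit = 1 mm. Flip: y_m = 270.9055 − y_svg.

**Shape 1** — `<path>` line segment, stroke `#ff00ff` → score (S491, F2506). Machine vertices: (327.3444,80.6939) → (21.9252,10.9173). Open path.

**Shape 2** — `<path>` regular polygon, stroke `#ff00ff` → score (S491, F2506). Machine vertices: (208.3240,20.5980) → (207.0271,16.1981) → (202.9987,14.0039) → (198.5988,15.3008) → (196.4046,19.3292) → (197.7015,23.7291) → (201.7299,25.9233) → (206.1298,24.6264) → (208.3240,20.5980). Closed: final G1 returns to the first vertex.

**Shape 3** — `<path>` cubic bezier, stroke `#ff00ff` → score (S491, F2506). Control points (SVG): P0=(162.6577,172.9565), P1=(162.8264,152.6366), P2=(200.5840,167.0561), P3=(220.3850,172.6119); sampled at t=k/3. Machine vertices: (162.6577,97.9490) → (173.2988,108.3040) → (196.6557,105.1890) → (220.3850,98.2936). Open path.

; LightBurn 1.4.05
; GRBL device profile, absolute coords
G21
G90
G0 X327.3444 Y80.6939
M4 S491
G1 X21.9252 Y10.9173 F2506
M5
G0 X208.3240 Y20.5980
M4 S491
G1 X207.0271 Y16.1981 F2506
G1 X202.9987 Y14.0039 F2506
G1 X198.5988 Y15.3008 F2506
G1 X196.4046 Y19.3292 F2506
G1 X197.7015 Y23.7291 F2506
G1 X201.7299 Y25.9233 F2506
G1 X206.1298 Y24.6264 F2506
G1 X208.3240 Y20.5980 F2506
M5
G0 X162.6577 Y97.9490
M4 S491
G1 X173.2988 Y108.3040 F2506
G1 X196.6557 Y105.1890 F2506
G1 X220.3850 Y98.2936 F2506
M5
G0 X0.0000 Y0.0000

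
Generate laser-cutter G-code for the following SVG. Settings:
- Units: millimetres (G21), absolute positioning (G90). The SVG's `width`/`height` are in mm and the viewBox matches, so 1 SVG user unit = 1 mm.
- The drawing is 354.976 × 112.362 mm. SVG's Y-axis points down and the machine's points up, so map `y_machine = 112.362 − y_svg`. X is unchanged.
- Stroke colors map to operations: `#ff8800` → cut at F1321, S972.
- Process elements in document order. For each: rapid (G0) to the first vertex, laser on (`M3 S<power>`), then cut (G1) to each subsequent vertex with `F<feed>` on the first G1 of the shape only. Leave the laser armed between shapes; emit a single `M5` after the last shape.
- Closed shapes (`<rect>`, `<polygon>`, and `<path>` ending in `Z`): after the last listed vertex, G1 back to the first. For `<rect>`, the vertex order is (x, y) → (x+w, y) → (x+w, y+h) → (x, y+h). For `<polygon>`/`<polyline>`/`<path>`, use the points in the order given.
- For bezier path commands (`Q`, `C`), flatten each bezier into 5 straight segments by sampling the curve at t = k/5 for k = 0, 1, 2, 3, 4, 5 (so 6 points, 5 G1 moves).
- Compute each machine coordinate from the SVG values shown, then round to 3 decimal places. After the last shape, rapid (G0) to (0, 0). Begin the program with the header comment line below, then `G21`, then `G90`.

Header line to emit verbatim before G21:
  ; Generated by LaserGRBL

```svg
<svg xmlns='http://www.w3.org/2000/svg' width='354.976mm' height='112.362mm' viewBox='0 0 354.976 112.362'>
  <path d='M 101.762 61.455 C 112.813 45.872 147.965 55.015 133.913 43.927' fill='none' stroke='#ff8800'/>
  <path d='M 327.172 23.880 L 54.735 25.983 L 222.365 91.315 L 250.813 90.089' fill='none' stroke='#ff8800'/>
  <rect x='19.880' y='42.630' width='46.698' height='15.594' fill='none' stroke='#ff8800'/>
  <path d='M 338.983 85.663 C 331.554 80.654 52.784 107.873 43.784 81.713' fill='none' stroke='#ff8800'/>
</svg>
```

; Generated by LaserGRBL
G21
G90
G0 X101.762 Y50.907
M3 S972
G1 X110.698 Y57.649 F1321
G1 X121.900 Y60.615
G1 X131.849 Y61.963
G1 X137.026 Y63.850
G1 X133.913 Y68.435
G0 X327.172 Y88.482
M3 S972
G1 X54.735 Y86.379 F1321
G1 X222.365 Y21.047
G1 X250.813 Y22.273
G0 X19.880 Y69.732
M3 S972
G1 X66.578 Y69.732 F1321
G1 X66.578 Y54.138
G1 X19.880 Y54.138
G1 X19.880 Y69.732
G0 X338.983 Y26.699
M3 S972
G1 X306.294 Y26.522 F1321
G1 X234.456 Y22.719
G1 X149.442 Y19.400
G1 X77.228 Y20.674
G1 X43.784 Y30.649
M5
G0 X0.000 Y0.000

viewBox `0 0 354.976 112.362` with mm width/height → 1 unit = 1 mm. Flip: y_m = 112.362 − y_svg.

**Shape 1** — `<path>` cubic bezier, stroke `#ff8800` → cut (S972, F1321). Control points (SVG): P0=(101.762,61.455), P1=(112.813,45.872), P2=(147.965,55.015), P3=(133.913,43.927); sampled at t=k/5. Machine vertices: (101.762,50.907) → (110.698,57.649) → (121.900,60.615) → (131.849,61.963) → (137.026,63.850) → (133.913,68.435). Open path.

**Shape 2** — `<path>` open polyline, stroke `#ff8800` → cut (S972, F1321). Machine vertices: (327.172,88.482) → (54.735,86.379) → (222.365,21.047) → (250.813,22.273). Open path.

**Shape 3** — `<rect>` rectangle, stroke `#ff8800` → cut (S972, F1321). Machine vertices: (19.880,69.732) → (66.578,69.732) → (66.578,54.138) → (19.880,54.138) → (19.880,69.732). Closed: final G1 returns to the first vertex.

**Shape 4** — `<path>` cubic bezier, stroke `#ff8800` → cut (S972, F1321). Control points (SVG): P0=(338.983,85.663), P1=(331.554,80.654), P2=(52.784,107.873), P3=(43.784,81.713); sampled at t=k/5. Machine vertices: (338.983,26.699) → (306.294,26.522) → (234.456,22.719) → (149.442,19.400) → (77.228,20.674) → (43.784,30.649). Open path.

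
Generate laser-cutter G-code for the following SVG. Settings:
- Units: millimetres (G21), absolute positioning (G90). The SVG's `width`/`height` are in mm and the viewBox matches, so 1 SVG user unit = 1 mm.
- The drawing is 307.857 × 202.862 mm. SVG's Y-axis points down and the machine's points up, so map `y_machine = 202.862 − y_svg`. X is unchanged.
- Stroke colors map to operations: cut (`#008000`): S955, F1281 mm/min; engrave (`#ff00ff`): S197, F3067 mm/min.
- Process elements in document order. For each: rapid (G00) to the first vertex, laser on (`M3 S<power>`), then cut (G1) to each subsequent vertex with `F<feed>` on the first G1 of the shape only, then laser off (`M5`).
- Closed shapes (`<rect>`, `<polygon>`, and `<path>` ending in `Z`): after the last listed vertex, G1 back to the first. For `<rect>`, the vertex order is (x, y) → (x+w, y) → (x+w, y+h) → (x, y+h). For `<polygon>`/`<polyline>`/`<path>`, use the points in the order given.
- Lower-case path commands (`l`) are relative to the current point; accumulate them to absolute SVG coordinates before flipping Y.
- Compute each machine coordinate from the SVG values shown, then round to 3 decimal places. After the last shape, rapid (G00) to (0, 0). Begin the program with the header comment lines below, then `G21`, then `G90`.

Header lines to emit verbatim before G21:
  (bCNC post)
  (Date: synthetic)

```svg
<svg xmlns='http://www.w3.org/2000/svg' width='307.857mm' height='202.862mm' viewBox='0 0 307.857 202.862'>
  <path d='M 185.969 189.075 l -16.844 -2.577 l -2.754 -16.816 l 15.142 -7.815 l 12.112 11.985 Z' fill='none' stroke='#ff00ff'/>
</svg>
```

(bCNC post)
(Date: synthetic)
G21
G90
G00 X185.969 Y13.787
M3 S197
G1 X169.125 Y16.364 F3067
G1 X166.371 Y33.180
G1 X181.513 Y40.995
G1 X193.625 Y29.010
G1 X185.969 Y13.787
M5
G00 X0.000 Y0.000

Since the viewBox matches the mm dimensions, user units are millimetres directly. The only transform is the Y-flip y_m = 202.862 − y_svg.

Shape 1 is a regular polygon drawn with `<path>`. Its stroke #ff00ff means engrave at S197, F3067. After flipping Y the toolpath is (185.969,13.787) → (169.125,16.364) → (166.371,33.180) → (181.513,40.995) → (193.625,29.010) → (185.969,13.787), returning to the start.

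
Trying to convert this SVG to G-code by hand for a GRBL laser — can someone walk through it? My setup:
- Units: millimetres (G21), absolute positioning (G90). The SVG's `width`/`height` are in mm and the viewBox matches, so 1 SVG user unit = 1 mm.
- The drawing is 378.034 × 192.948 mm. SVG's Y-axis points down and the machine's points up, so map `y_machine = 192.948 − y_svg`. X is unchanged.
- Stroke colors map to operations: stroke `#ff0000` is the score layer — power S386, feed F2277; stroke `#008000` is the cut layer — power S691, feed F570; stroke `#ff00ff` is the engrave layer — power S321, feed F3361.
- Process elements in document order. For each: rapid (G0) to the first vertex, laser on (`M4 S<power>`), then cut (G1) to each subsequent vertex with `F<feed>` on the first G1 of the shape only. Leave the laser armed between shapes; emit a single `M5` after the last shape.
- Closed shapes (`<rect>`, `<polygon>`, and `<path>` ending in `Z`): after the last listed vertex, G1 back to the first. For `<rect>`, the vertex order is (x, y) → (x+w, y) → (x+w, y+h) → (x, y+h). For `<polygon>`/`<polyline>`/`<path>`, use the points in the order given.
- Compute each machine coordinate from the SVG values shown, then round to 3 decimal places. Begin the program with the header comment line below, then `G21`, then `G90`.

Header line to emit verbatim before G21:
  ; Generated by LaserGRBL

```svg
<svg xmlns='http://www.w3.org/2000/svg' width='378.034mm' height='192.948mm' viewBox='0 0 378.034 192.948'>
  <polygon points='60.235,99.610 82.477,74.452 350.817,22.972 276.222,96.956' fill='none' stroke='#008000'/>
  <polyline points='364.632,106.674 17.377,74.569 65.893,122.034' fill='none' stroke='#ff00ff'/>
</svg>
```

1 u = 1 mm; y_m = 192.948 − y.

[1] `<polygon>` closed polygon, #008000→cut S691 F570: (60.235,93.338) → (82.477,118.496) → (350.817,169.976) → (276.222,95.992) → (60.235,93.338) (closed)

[2] `<polyline>` open polyline, #ff00ff→engrave S321 F3361: (364.632,86.274) → (17.377,118.379) → (65.893,70.914)

; Generated by LaserGRBL
G21
G90
G0 X60.235 Y93.338
M4 S691
G1 X82.477 Y118.496 F570
G1 X350.817 Y169.976
G1 X276.222 Y95.992
G1 X60.235 Y93.338
G0 X364.632 Y86.274
M4 S321
G1 X17.377 Y118.379 F3361
G1 X65.893 Y70.914
M5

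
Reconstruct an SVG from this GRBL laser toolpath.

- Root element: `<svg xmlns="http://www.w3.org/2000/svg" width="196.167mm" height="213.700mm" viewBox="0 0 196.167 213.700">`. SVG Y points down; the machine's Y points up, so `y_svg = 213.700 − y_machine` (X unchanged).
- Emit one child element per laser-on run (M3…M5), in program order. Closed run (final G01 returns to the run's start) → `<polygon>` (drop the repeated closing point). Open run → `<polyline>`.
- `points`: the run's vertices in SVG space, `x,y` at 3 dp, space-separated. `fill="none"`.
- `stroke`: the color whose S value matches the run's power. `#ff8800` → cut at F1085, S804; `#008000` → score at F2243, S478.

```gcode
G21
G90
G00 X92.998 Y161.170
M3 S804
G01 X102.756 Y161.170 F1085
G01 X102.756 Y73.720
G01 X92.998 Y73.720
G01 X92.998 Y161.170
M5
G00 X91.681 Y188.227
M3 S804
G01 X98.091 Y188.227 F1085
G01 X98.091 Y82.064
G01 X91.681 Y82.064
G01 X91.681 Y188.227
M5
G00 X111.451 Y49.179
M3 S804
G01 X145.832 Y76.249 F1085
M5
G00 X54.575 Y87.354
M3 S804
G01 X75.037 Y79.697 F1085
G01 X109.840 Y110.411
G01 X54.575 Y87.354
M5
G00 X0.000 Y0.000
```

<svg xmlns="http://www.w3.org/2000/svg" width="196.167mm" height="213.700mm" viewBox="0 0 196.167 213.700">
  <polygon points="92.998,52.530 102.756,52.530 102.756,139.980 92.998,139.980" fill="none" stroke="#ff8800"/>
  <polygon points="91.681,25.473 98.091,25.473 98.091,131.636 91.681,131.636" fill="none" stroke="#ff8800"/>
  <polyline points="111.451,164.521 145.832,137.451" fill="none" stroke="#ff8800"/>
  <polygon points="54.575,126.346 75.037,134.003 109.840,103.289" fill="none" stroke="#ff8800"/>
</svg>

y_svg = 213.700 − y_m. Every run uses S804, so all elements get stroke `#ff8800` (cut).

[1] closed run; points: 92.998,52.530 102.756,52.530 102.756,139.980 92.998,139.980

[2] closed run; points: 91.681,25.473 98.091,25.473 98.091,131.636 91.681,131.636

[3] open run; points: 111.451,164.521 145.832,137.451

[4] closed run; points: 54.575,126.346 75.037,134.003 109.840,103.289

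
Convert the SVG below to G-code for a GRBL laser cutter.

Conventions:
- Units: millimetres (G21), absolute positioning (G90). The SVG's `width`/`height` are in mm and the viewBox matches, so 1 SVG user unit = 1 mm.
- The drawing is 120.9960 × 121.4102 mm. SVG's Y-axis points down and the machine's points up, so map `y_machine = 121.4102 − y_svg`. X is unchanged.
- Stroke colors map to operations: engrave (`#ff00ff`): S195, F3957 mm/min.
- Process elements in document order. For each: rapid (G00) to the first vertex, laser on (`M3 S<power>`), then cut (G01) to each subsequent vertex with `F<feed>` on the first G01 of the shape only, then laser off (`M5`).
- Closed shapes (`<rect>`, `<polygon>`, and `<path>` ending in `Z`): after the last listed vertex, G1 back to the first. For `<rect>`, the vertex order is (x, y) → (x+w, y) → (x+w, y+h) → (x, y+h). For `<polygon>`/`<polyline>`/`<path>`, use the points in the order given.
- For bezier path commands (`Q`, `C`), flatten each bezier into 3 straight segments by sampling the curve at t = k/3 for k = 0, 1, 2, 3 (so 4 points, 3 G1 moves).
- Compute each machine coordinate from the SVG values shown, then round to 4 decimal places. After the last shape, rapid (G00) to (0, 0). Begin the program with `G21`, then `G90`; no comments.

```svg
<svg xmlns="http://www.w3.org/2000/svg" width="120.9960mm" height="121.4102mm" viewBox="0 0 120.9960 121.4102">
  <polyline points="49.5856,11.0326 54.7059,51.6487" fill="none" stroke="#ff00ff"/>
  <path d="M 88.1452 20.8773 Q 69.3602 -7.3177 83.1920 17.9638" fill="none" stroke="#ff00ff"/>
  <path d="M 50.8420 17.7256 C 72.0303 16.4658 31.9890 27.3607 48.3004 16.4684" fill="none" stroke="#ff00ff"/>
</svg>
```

G21
G90
G00 X49.5856 Y110.3776
M3 S195
G01 X54.7059 Y69.7615 F3957
M5
G00 X88.1452 Y100.5329
M3 S195
G01 X79.2460 Y113.3877 F3957
G01 X77.5949 Y114.3589
G01 X83.1920 Y103.4464
M5
G00 X50.8420 Y103.6846
M3 S195
G01 X55.9753 Y102.1499 F3957
G01 X46.4183 Y100.0548
G01 X48.3004 Y104.9418
M5
G00 X0.0000 Y0.0000

viewBox `0 0 120.9960 121.4102` with mm width/height → 1 unit = 1 mm. Flip: y_m = 121.4102 − y_svg.

**Shape 1** — `<polyline>` line segment, stroke `#ff00ff` → engrave (S195, F3957). Machine vertices: (49.5856,110.3776) → (54.7059,69.7615). Open path.

**Shape 2** — `<path>` quadratic bezier, stroke `#ff00ff` → engrave (S195, F3957). Control points (SVG): P0=(88.1452,20.8773), P1=(69.3602,-7.3177), P2=(83.1920,17.9638); sampled at t=k/3. Machine vertices: (88.1452,100.5329) → (79.2460,113.3877) → (77.5949,114.3589) → (83.1920,103.4464). Open path.

**Shape 3** — `<path>` cubic bezier, stroke `#ff00ff` → engrave (S195, F3957). Control points (SVG): P0=(50.8420,17.7256), P1=(72.0303,16.4658), P2=(31.9890,27.3607), P3=(48.3004,16.4684); sampled at t=k/3. Machine vertices: (50.8420,103.6846) → (55.9753,102.1499) → (46.4183,100.0548) → (48.3004,104.9418). Open path.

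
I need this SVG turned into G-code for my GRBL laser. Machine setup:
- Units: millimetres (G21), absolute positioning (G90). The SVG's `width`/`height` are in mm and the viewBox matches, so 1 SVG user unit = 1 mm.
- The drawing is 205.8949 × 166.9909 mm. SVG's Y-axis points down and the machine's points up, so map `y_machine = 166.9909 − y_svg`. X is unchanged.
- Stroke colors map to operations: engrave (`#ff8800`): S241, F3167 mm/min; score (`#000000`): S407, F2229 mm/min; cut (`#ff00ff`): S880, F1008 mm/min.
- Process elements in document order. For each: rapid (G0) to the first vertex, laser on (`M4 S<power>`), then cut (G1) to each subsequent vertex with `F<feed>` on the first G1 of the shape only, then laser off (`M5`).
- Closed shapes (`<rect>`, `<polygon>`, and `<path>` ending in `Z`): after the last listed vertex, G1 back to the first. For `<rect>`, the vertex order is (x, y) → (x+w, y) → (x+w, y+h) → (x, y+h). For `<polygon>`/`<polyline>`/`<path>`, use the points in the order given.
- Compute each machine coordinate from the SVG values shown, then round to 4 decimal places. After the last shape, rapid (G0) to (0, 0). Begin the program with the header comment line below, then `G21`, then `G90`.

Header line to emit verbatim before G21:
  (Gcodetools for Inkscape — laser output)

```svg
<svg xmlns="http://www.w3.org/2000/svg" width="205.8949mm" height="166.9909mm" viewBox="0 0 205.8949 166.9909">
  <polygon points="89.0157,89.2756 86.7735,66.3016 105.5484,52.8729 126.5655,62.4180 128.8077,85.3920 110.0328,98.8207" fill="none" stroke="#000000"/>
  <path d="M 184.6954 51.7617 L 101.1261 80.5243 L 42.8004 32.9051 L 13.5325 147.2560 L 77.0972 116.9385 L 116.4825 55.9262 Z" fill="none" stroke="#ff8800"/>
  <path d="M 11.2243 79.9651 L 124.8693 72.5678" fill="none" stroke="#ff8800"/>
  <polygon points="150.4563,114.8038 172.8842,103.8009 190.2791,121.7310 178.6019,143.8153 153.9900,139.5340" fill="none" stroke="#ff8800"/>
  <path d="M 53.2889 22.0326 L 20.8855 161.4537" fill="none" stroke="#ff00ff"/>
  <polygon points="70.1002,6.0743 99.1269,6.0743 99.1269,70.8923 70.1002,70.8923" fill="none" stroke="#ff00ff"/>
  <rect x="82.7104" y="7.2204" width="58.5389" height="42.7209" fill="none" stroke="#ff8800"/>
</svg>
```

viewBox `0 0 205.8949 166.9909` with mm width/height → 1 unit = 1 mm. Flip: y_m = 166.9909 − y_svg.

**Shape 1** — `<polygon>` regular polygon, stroke `#000000` → score (S407, F2229). Machine vertices: (89.0157,77.7153) → (86.7735,100.6893) → (105.5484,114.1180) → (126.5655,104.5729) → (128.8077,81.5989) → (110.0328,68.1702) → (89.0157,77.7153). Closed: final G1 returns to the first vertex.

**Shape 2** — `<path>` closed polygon, stroke `#ff8800` → engrave (S241, F3167). Machine vertices: (184.6954,115.2292) → (101.1261,86.4666) → (42.8004,134.0858) → (13.5325,19.7349) → (77.0972,50.0524) → (116.4825,111.0647) → (184.6954,115.2292). Closed: final G1 returns to the first vertex.

**Shape 3** — `<path>` line segment, stroke `#ff8800` → engrave (S241, F3167). Machine vertices: (11.2243,87.0258) → (124.8693,94.4231). Open path.

**Shape 4** — `<polygon>` regular polygon, stroke `#ff8800` → engrave (S241, F3167). Machine vertices: (150.4563,52.1871) → (172.8842,63.1900) → (190.2791,45.2599) → (178.6019,23.1756) → (153.9900,27.4569) → (150.4563,52.1871). Closed: final G1 returns to the first vertex.

**Shape 5** — `<path>` line segment, stroke `#ff00ff` → cut (S880, F1008). Machine vertices: (53.2889,144.9583) → (20.8855,5.5372). Open path.

**Shape 6** — `<polygon>` rectangle, stroke `#ff00ff` → cut (S880, F1008). Machine vertices: (70.1002,160.9166) → (99.1269,160.9166) → (99.1269,96.0986) → (70.1002,96.0986) → (70.1002,160.9166). Closed: final G1 returns to the first vertex.

**Shape 7** — `<rect>` rectangle, stroke `#ff8800` → engrave (S241, F3167). Machine vertices: (82.7104,159.7705) → (141.2493,159.7705) → (141.2493,117.0496) → (82.7104,117.0496) → (82.7104,159.7705). Closed: final G1 returns to the first vertex.

(Gcodetools for Inkscape — laser output)
G21
G90
G0 X89.0157 Y77.7153
M4 S407
G1 X86.7735 Y100.6893 F2229
G1 X105.5484 Y114.1180
G1 X126.5655 Y104.5729
G1 X128.8077 Y81.5989
G1 X110.0328 Y68.1702
G1 X89.0157 Y77.7153
M5
G0 X184.6954 Y115.2292
M4 S241
G1 X101.1261 Y86.4666 F3167
G1 X42.8004 Y134.0858
G1 X13.5325 Y19.7349
G1 X77.0972 Y50.0524
G1 X116.4825 Y111.0647
G1 X184.6954 Y115.2292
M5
G0 X11.2243 Y87.0258
M4 S241
G1 X124.8693 Y94.4231 F3167
M5
G0 X150.4563 Y52.1871
M4 S241
G1 X172.8842 Y63.1900 F3167
G1 X190.2791 Y45.2599
G1 X178.6019 Y23.1756
G1 X153.9900 Y27.4569
G1 X150.4563 Y52.1871
M5
G0 X53.2889 Y144.9583
M4 S880
G1 X20.8855 Y5.5372 F1008
M5
G0 X70.1002 Y160.9166
M4 S880
G1 X99.1269 Y160.9166 F1008
G1 X99.1269 Y96.0986
G1 X70.1002 Y96.0986
G1 X70.1002 Y160.9166
M5
G0 X82.7104 Y159.7705
M4 S241
G1 X141.2493 Y159.7705 F3167
G1 X141.2493 Y117.0496
G1 X82.7104 Y117.0496
G1 X82.7104 Y159.7705
M5
G0 X0.0000 Y0.0000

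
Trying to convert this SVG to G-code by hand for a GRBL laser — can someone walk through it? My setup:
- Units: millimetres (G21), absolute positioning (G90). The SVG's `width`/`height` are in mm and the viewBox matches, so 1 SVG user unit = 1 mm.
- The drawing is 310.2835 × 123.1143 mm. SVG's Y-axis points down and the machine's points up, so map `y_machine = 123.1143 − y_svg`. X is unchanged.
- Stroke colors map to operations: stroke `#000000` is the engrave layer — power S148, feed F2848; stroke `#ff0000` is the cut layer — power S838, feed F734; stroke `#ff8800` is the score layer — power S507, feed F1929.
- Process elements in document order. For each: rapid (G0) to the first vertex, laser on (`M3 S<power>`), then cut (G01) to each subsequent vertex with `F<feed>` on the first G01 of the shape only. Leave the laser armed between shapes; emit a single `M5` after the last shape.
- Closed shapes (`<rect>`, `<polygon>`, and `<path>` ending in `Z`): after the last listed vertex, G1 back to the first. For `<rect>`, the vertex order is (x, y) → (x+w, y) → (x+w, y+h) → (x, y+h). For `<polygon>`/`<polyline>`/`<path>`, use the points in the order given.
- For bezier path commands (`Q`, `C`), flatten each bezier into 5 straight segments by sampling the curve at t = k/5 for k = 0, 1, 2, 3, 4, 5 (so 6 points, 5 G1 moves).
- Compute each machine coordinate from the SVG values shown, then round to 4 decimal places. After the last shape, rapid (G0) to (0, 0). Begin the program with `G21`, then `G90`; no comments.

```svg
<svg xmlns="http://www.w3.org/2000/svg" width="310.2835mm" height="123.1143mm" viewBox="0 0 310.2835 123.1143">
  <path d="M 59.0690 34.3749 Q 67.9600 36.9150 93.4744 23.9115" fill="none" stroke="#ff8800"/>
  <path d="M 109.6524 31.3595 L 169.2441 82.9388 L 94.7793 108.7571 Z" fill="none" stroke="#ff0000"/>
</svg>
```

Since the viewBox matches the mm dimensions, user units are millimetres directly. The only transform is the Y-flip y_m = 123.1143 − y_svg.

Shape 1 is a quadratic bezier drawn with `<path>`. Its stroke #ff8800 means score at S507, F1929. After flipping Y the toolpath is (59.0690,88.7394) → (63.2903,88.3451) → (68.8415,89.1943) → (75.7226,91.2870) → (83.9336,94.6231) → (93.4744,99.2028).

Shape 2 is a regular polygon drawn with `<path>`. Its stroke #ff0000 means cut at S838, F734. After flipping Y the toolpath is (109.6524,91.7548) → (169.2441,40.1755) → (94.7793,14.3572) → (109.6524,91.7548), returning to the start.

G21
G90
G0 X59.0690 Y88.7394
M3 S507
G01 X63.2903 Y88.3451 F1929
G01 X68.8415 Y89.1943
G01 X75.7226 Y91.2870
G01 X83.9336 Y94.6231
G01 X93.4744 Y99.2028
G0 X109.6524 Y91.7548
M3 S838
G01 X169.2441 Y40.1755 F734
G01 X94.7793 Y14.3572
G01 X109.6524 Y91.7548
M5
G0 X0.0000 Y0.0000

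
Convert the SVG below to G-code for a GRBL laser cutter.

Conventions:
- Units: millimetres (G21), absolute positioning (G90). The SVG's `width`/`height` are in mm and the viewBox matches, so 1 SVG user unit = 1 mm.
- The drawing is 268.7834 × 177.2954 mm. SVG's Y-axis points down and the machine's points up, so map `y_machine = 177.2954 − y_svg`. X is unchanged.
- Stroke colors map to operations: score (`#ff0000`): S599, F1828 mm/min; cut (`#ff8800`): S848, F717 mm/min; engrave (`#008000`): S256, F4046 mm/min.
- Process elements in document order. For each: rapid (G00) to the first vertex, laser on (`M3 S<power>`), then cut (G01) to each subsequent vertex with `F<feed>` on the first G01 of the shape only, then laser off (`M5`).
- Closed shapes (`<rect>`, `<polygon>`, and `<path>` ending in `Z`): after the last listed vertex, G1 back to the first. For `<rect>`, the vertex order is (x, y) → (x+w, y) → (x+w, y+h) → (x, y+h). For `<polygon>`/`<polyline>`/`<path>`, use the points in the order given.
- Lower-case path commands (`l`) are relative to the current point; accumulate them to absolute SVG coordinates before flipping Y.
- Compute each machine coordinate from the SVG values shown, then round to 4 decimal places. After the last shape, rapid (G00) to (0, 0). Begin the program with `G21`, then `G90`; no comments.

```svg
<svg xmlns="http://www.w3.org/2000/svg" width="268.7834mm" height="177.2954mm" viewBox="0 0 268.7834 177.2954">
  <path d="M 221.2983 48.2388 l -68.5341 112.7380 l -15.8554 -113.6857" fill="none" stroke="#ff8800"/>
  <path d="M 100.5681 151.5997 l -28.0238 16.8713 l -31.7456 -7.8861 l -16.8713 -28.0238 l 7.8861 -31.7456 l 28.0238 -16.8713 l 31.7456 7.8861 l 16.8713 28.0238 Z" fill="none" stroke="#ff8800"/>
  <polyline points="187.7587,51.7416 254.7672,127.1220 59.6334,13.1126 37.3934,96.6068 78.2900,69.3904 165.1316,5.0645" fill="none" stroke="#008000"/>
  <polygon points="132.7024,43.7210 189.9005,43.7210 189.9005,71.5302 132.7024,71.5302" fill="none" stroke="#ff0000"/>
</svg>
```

G21
G90
G00 X221.2983 Y129.0566
M3 S848
G01 X152.7642 Y16.3186 F717
G01 X136.9088 Y130.0043
M5
G00 X100.5681 Y25.6957
M3 S848
G01 X72.5443 Y8.8244 F717
G01 X40.7987 Y16.7105
G01 X23.9274 Y44.7343
G01 X31.8135 Y76.4799
G01 X59.8373 Y93.3512
G01 X91.5829 Y85.4651
G01 X108.4542 Y57.4413
G01 X100.5681 Y25.6957
M5
G00 X187.7587 Y125.5538
M3 S256
G01 X254.7672 Y50.1734 F4046
G01 X59.6334 Y164.1828
G01 X37.3934 Y80.6886
G01 X78.2900 Y107.9050
G01 X165.1316 Y172.2309
M5
G00 X132.7024 Y133.5744
M3 S599
G01 X189.9005 Y133.5744 F1828
G01 X189.9005 Y105.7652
G01 X132.7024 Y105.7652
G01 X132.7024 Y133.5744
M5
G00 X0.0000 Y0.0000

viewBox `0 0 268.7834 177.2954` with mm width/height → 1 unit = 1 mm. Flip: y_m = 177.2954 − y_svg.

**Shape 1** — `<path>` open polyline, stroke `#ff8800` → cut (S848, F717). Machine vertices: (221.2983,129.0566) → (152.7642,16.3186) → (136.9088,130.0043). Open path.

**Shape 2** — `<path>` regular polygon, stroke `#ff8800` → cut (S848, F717). Machine vertices: (100.5681,25.6957) → (72.5443,8.8244) → (40.7987,16.7105) → (23.9274,44.7343) → (31.8135,76.4799) → (59.8373,93.3512) → (91.5829,85.4651) → (108.4542,57.4413) → (100.5681,25.6957). Closed: final G1 returns to the first vertex.

**Shape 3** — `<polyline>` open polyline, stroke `#008000` → engrave (S256, F4046). Machine vertices: (187.7587,125.5538) → (254.7672,50.1734) → (59.6334,164.1828) → (37.3934,80.6886) → (78.2900,107.9050) → (165.1316,172.2309). Open path.

**Shape 4** — `<polygon>` rectangle, stroke `#ff0000` → score (S599, F1828). Machine vertices: (132.7024,133.5744) → (189.9005,133.5744) → (189.9005,105.7652) → (132.7024,105.7652) → (132.7024,133.5744). Closed: final G1 returns to the first vertex.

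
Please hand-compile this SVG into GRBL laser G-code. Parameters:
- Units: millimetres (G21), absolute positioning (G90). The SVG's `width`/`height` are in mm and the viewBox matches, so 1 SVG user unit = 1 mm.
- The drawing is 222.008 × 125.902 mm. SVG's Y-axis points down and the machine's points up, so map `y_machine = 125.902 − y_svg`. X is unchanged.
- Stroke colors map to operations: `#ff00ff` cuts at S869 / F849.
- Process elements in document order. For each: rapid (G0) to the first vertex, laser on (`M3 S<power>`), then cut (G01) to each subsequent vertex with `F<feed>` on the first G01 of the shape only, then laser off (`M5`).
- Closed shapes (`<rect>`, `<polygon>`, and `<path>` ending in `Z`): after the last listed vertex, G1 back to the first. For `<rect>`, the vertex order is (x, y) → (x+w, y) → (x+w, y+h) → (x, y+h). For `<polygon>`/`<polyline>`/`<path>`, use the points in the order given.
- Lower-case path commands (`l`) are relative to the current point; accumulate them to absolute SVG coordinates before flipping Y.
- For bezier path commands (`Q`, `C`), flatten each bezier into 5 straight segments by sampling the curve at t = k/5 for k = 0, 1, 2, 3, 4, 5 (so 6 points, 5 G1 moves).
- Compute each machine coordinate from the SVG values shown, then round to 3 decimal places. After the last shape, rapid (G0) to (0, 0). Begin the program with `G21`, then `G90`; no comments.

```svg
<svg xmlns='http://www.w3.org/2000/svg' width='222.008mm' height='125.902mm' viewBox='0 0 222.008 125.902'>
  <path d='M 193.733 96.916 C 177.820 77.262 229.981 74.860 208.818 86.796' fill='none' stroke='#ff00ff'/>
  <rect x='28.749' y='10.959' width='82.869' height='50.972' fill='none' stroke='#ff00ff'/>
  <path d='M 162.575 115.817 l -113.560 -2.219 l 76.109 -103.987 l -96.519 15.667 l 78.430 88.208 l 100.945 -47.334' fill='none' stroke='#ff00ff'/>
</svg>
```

Since the viewBox matches the mm dimensions, user units are millimetres directly. The only transform is the Y-flip y_m = 125.902 − y_svg.

Shape 1 is a cubic bezier drawn with `<path>`. Its stroke #ff00ff means cut at S869, F849. After flipping Y the toolpath is (193.733,28.986) → (191.223,38.731) → (198.263,44.476) → (208.068,46.360) → (213.848,44.524) → (208.818,39.106).

Shape 2 is a rectangle drawn with `<rect>`. Its stroke #ff00ff means cut at S869, F849. After flipping Y the toolpath is (28.749,114.943) → (111.618,114.943) → (111.618,63.971) → (28.749,63.971) → (28.749,114.943), returning to the start.

Shape 3 is a open polyline drawn with `<path>`. Its stroke #ff00ff means cut at S869, F849. After flipping Y the toolpath is (162.575,10.085) → (49.015,12.304) → (125.124,116.291) → (28.605,100.624) → (107.035,12.416) → (207.980,59.750).

G21
G90
G0 X193.733 Y28.986
M3 S869
G01 X191.223 Y38.731 F849
G01 X198.263 Y44.476
G01 X208.068 Y46.360
G01 X213.848 Y44.524
G01 X208.818 Y39.106
M5
G0 X28.749 Y114.943
M3 S869
G01 X111.618 Y114.943 F849
G01 X111.618 Y63.971
G01 X28.749 Y63.971
G01 X28.749 Y114.943
M5
G0 X162.575 Y10.085
M3 S869
G01 X49.015 Y12.304 F849
G01 X125.124 Y116.291
G01 X28.605 Y100.624
G01 X107.035 Y12.416
G01 X207.980 Y59.750
M5
G0 X0.000 Y0.000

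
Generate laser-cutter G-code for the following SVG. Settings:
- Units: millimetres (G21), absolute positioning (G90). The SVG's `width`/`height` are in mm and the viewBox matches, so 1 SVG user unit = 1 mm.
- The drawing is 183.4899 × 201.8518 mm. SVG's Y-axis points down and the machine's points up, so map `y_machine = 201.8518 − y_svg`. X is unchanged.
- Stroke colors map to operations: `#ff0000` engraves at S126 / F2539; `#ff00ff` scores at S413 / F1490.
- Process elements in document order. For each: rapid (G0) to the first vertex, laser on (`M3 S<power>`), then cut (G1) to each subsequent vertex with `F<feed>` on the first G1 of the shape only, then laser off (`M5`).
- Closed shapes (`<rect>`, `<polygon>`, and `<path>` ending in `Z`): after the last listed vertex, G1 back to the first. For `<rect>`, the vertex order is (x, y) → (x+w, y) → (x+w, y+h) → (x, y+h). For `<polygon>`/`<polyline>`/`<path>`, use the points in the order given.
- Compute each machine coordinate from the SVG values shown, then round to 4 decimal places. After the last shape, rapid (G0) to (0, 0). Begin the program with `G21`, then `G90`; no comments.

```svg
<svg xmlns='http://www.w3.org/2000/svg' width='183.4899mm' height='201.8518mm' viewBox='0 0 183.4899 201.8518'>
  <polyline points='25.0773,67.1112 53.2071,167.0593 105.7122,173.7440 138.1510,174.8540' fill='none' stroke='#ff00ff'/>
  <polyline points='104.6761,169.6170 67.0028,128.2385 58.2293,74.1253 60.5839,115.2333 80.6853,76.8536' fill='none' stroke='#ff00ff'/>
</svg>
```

G21
G90
G0 X25.0773 Y134.7406
M3 S413
G1 X53.2071 Y34.7925 F1490
G1 X105.7122 Y28.1078
G1 X138.1510 Y26.9978
M5
G0 X104.6761 Y32.2348
M3 S413
G1 X67.0028 Y73.6133 F1490
G1 X58.2293 Y127.7265
G1 X60.5839 Y86.6185
G1 X80.6853 Y124.9982
M5
G0 X0.0000 Y0.0000

1 u = 1 mm; y_m = 201.8518 − y.

[1] `<polyline>` open polyline, #ff00ff→score S413 F1490: (25.0773,134.7406) → (53.2071,34.7925) → (105.7122,28.1078) → (138.1510,26.9978)

[2] `<polyline>` open polyline, #ff00ff→score S413 F1490: (104.6761,32.2348) → (67.0028,73.6133) → (58.2293,127.7265) → (60.5839,86.6185) → (80.6853,124.9982)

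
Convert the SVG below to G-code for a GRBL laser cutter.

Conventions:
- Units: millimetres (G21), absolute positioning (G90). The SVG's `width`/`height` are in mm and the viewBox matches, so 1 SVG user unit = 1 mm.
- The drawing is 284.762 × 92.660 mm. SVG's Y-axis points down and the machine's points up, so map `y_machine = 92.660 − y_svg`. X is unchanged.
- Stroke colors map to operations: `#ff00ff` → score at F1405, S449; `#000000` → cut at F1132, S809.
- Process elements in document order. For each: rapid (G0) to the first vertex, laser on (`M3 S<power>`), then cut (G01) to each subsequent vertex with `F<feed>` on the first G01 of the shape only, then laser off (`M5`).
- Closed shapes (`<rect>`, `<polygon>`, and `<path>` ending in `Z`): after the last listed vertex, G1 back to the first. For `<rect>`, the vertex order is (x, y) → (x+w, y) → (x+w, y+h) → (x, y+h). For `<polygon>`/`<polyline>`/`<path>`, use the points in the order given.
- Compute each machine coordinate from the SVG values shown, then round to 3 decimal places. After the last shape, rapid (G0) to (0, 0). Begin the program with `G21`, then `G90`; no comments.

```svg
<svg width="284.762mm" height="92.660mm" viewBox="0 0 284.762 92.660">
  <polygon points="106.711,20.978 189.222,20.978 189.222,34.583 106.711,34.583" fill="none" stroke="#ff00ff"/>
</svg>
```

G21
G90
G0 X106.711 Y71.682
M3 S449
G01 X189.222 Y71.682 F1405
G01 X189.222 Y58.077
G01 X106.711 Y58.077
G01 X106.711 Y71.682
M5
G0 X0.000 Y0.000

1 u = 1 mm; y_m = 92.660 − y.

[1] `<polygon>` rectangle, #ff00ff→score S449 F1405: (106.711,71.682) → (189.222,71.682) → (189.222,58.077) → (106.711,58.077) → (106.711,71.682) (closed)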